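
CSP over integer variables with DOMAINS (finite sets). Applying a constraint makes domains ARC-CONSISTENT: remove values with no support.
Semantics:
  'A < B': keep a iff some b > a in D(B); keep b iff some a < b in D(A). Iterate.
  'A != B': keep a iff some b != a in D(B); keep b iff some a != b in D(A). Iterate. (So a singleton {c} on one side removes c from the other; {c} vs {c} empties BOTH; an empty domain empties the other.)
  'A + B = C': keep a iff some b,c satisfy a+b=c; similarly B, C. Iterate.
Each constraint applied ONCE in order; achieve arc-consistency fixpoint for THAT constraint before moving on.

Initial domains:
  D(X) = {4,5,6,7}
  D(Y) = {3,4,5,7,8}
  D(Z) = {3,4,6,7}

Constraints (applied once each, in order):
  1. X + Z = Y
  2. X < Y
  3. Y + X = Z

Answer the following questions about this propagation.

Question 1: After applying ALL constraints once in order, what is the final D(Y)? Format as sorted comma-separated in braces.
Constraint 1 (X + Z = Y) on D(X)={4,5,6,7} D(Z)={3,4,6,7} D(Y)={3,4,5,7,8}: X {4,5,6,7}->{4,5}; Z {3,4,6,7}->{3,4}; Y {3,4,5,7,8}->{7,8}
Constraint 2 (X < Y) on D(X)={4,5} D(Y)={7,8}: no change
Constraint 3 (Y + X = Z) on D(Y)={7,8} D(X)={4,5} D(Z)={3,4}: Y {7,8}->{}; X {4,5}->{}; Z {3,4}->{}
So after all 3 constraints: D(Y) = {}

Answer: {}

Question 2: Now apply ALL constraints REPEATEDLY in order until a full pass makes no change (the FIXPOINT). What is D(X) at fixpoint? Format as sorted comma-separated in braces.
Answer: {}

Derivation:
pass 0 (initial): D(X)={4,5,6,7}
pass 1: X {4,5,6,7}->{}; Y {3,4,5,7,8}->{}; Z {3,4,6,7}->{}
pass 2: no change
Fixpoint after 2 passes: D(X) = {}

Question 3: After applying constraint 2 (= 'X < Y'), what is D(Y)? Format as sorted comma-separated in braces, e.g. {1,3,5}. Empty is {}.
Answer: {7,8}

Derivation:
Constraint 1 (X + Z = Y) on D(X)={4,5,6,7} D(Z)={3,4,6,7} D(Y)={3,4,5,7,8}: X {4,5,6,7}->{4,5}; Z {3,4,6,7}->{3,4}; Y {3,4,5,7,8}->{7,8}
Constraint 2 (X < Y) on D(X)={4,5} D(Y)={7,8}: no change
So after constraint 2: D(Y) = {7,8}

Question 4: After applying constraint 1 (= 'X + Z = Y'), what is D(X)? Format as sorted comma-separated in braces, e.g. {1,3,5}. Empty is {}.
Answer: {4,5}

Derivation:
Constraint 1 (X + Z = Y) on D(X)={4,5,6,7} D(Z)={3,4,6,7} D(Y)={3,4,5,7,8}: X {4,5,6,7}->{4,5}; Z {3,4,6,7}->{3,4}; Y {3,4,5,7,8}->{7,8}
So after constraint 1: D(X) = {4,5}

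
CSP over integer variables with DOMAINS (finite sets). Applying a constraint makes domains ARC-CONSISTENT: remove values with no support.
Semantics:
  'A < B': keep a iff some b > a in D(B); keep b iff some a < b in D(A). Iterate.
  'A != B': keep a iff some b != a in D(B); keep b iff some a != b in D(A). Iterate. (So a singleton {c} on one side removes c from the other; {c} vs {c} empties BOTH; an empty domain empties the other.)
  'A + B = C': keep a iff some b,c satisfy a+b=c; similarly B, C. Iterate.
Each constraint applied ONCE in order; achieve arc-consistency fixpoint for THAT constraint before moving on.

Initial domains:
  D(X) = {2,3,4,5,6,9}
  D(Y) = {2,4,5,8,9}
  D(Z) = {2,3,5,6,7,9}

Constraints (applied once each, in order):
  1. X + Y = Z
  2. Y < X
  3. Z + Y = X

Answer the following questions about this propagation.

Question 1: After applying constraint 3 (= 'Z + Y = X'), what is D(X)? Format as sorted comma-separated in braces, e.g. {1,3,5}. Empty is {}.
Constraint 1 (X + Y = Z) on D(X)={2,3,4,5,6,9} D(Y)={2,4,5,8,9} D(Z)={2,3,5,6,7,9}: X {2,3,4,5,6,9}->{2,3,4,5}; Y {2,4,5,8,9}->{2,4,5}; Z {2,3,5,6,7,9}->{5,6,7,9}
Constraint 2 (Y < X) on D(Y)={2,4,5} D(X)={2,3,4,5}: Y {2,4,5}->{2,4}; X {2,3,4,5}->{3,4,5}
Constraint 3 (Z + Y = X) on D(Z)={5,6,7,9} D(Y)={2,4} D(X)={3,4,5}: Z {5,6,7,9}->{}; Y {2,4}->{}; X {3,4,5}->{}
So after constraint 3: D(X) = {}

Answer: {}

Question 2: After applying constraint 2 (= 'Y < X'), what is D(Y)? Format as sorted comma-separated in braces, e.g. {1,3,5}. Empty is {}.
Answer: {2,4}

Derivation:
Constraint 1 (X + Y = Z) on D(X)={2,3,4,5,6,9} D(Y)={2,4,5,8,9} D(Z)={2,3,5,6,7,9}: X {2,3,4,5,6,9}->{2,3,4,5}; Y {2,4,5,8,9}->{2,4,5}; Z {2,3,5,6,7,9}->{5,6,7,9}
Constraint 2 (Y < X) on D(Y)={2,4,5} D(X)={2,3,4,5}: Y {2,4,5}->{2,4}; X {2,3,4,5}->{3,4,5}
So after constraint 2: D(Y) = {2,4}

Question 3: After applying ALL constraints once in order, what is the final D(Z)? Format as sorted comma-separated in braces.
Answer: {}

Derivation:
Constraint 1 (X + Y = Z) on D(X)={2,3,4,5,6,9} D(Y)={2,4,5,8,9} D(Z)={2,3,5,6,7,9}: X {2,3,4,5,6,9}->{2,3,4,5}; Y {2,4,5,8,9}->{2,4,5}; Z {2,3,5,6,7,9}->{5,6,7,9}
Constraint 2 (Y < X) on D(Y)={2,4,5} D(X)={2,3,4,5}: Y {2,4,5}->{2,4}; X {2,3,4,5}->{3,4,5}
Constraint 3 (Z + Y = X) on D(Z)={5,6,7,9} D(Y)={2,4} D(X)={3,4,5}: Z {5,6,7,9}->{}; Y {2,4}->{}; X {3,4,5}->{}
So after all 3 constraints: D(Z) = {}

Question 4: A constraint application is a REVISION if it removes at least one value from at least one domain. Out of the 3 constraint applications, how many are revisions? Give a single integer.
Constraint 1 (X + Y = Z) on D(X)={2,3,4,5,6,9} D(Y)={2,4,5,8,9} D(Z)={2,3,5,6,7,9}: X {2,3,4,5,6,9}->{2,3,4,5}; Y {2,4,5,8,9}->{2,4,5}; Z {2,3,5,6,7,9}->{5,6,7,9} => REVISION
Constraint 2 (Y < X) on D(Y)={2,4,5} D(X)={2,3,4,5}: Y {2,4,5}->{2,4}; X {2,3,4,5}->{3,4,5} => REVISION
Constraint 3 (Z + Y = X) on D(Z)={5,6,7,9} D(Y)={2,4} D(X)={3,4,5}: Z {5,6,7,9}->{}; Y {2,4}->{}; X {3,4,5}->{} => REVISION
Total revisions = 3

Answer: 3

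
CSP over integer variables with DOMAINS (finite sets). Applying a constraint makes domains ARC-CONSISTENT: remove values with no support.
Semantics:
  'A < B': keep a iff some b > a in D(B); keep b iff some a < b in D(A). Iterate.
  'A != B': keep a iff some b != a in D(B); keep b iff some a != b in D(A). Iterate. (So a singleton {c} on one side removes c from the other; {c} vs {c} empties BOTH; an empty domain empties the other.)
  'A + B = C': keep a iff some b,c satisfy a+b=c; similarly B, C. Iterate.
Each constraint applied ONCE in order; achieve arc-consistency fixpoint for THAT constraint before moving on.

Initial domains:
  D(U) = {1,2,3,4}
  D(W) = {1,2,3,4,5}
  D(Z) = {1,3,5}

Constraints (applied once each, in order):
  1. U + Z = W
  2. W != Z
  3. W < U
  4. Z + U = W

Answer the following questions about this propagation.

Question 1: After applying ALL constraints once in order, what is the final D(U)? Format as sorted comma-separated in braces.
Constraint 1 (U + Z = W) on D(U)={1,2,3,4} D(Z)={1,3,5} D(W)={1,2,3,4,5}: Z {1,3,5}->{1,3}; W {1,2,3,4,5}->{2,3,4,5}
Constraint 2 (W != Z) on D(W)={2,3,4,5} D(Z)={1,3}: no change
Constraint 3 (W < U) on D(W)={2,3,4,5} D(U)={1,2,3,4}: W {2,3,4,5}->{2,3}; U {1,2,3,4}->{3,4}
Constraint 4 (Z + U = W) on D(Z)={1,3} D(U)={3,4} D(W)={2,3}: Z {1,3}->{}; U {3,4}->{}; W {2,3}->{}
So after all 4 constraints: D(U) = {}

Answer: {}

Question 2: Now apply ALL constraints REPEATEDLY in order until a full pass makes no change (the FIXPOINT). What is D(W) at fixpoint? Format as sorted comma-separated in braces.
Answer: {}

Derivation:
pass 0 (initial): D(W)={1,2,3,4,5}
pass 1: U {1,2,3,4}->{}; W {1,2,3,4,5}->{}; Z {1,3,5}->{}
pass 2: no change
Fixpoint after 2 passes: D(W) = {}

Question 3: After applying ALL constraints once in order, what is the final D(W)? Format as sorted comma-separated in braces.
Constraint 1 (U + Z = W) on D(U)={1,2,3,4} D(Z)={1,3,5} D(W)={1,2,3,4,5}: Z {1,3,5}->{1,3}; W {1,2,3,4,5}->{2,3,4,5}
Constraint 2 (W != Z) on D(W)={2,3,4,5} D(Z)={1,3}: no change
Constraint 3 (W < U) on D(W)={2,3,4,5} D(U)={1,2,3,4}: W {2,3,4,5}->{2,3}; U {1,2,3,4}->{3,4}
Constraint 4 (Z + U = W) on D(Z)={1,3} D(U)={3,4} D(W)={2,3}: Z {1,3}->{}; U {3,4}->{}; W {2,3}->{}
So after all 4 constraints: D(W) = {}

Answer: {}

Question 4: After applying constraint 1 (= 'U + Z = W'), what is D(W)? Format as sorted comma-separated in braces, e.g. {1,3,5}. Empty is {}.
Constraint 1 (U + Z = W) on D(U)={1,2,3,4} D(Z)={1,3,5} D(W)={1,2,3,4,5}: Z {1,3,5}->{1,3}; W {1,2,3,4,5}->{2,3,4,5}
So after constraint 1: D(W) = {2,3,4,5}

Answer: {2,3,4,5}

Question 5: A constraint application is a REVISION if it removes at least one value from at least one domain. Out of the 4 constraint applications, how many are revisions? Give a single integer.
Answer: 3

Derivation:
Constraint 1 (U + Z = W) on D(U)={1,2,3,4} D(Z)={1,3,5} D(W)={1,2,3,4,5}: Z {1,3,5}->{1,3}; W {1,2,3,4,5}->{2,3,4,5} => REVISION
Constraint 2 (W != Z) on D(W)={2,3,4,5} D(Z)={1,3}: no change => not a revision
Constraint 3 (W < U) on D(W)={2,3,4,5} D(U)={1,2,3,4}: W {2,3,4,5}->{2,3}; U {1,2,3,4}->{3,4} => REVISION
Constraint 4 (Z + U = W) on D(Z)={1,3} D(U)={3,4} D(W)={2,3}: Z {1,3}->{}; U {3,4}->{}; W {2,3}->{} => REVISION
Total revisions = 3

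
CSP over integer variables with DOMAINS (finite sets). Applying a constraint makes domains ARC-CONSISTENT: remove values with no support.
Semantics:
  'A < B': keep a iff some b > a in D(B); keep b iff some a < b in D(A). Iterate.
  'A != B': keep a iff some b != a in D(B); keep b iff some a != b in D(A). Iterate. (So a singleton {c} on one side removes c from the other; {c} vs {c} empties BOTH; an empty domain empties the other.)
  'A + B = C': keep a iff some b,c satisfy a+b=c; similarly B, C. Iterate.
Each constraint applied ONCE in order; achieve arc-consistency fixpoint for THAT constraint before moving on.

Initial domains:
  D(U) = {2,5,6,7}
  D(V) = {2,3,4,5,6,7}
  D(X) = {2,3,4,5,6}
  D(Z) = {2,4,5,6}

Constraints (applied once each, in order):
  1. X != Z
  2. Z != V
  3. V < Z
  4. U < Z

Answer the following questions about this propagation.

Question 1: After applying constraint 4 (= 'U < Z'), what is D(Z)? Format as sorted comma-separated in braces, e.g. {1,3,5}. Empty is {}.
Answer: {4,5,6}

Derivation:
Constraint 1 (X != Z) on D(X)={2,3,4,5,6} D(Z)={2,4,5,6}: no change
Constraint 2 (Z != V) on D(Z)={2,4,5,6} D(V)={2,3,4,5,6,7}: no change
Constraint 3 (V < Z) on D(V)={2,3,4,5,6,7} D(Z)={2,4,5,6}: V {2,3,4,5,6,7}->{2,3,4,5}; Z {2,4,5,6}->{4,5,6}
Constraint 4 (U < Z) on D(U)={2,5,6,7} D(Z)={4,5,6}: U {2,5,6,7}->{2,5}
So after constraint 4: D(Z) = {4,5,6}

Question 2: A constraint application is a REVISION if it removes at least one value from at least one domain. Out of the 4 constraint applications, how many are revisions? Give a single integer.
Constraint 1 (X != Z) on D(X)={2,3,4,5,6} D(Z)={2,4,5,6}: no change => not a revision
Constraint 2 (Z != V) on D(Z)={2,4,5,6} D(V)={2,3,4,5,6,7}: no change => not a revision
Constraint 3 (V < Z) on D(V)={2,3,4,5,6,7} D(Z)={2,4,5,6}: V {2,3,4,5,6,7}->{2,3,4,5}; Z {2,4,5,6}->{4,5,6} => REVISION
Constraint 4 (U < Z) on D(U)={2,5,6,7} D(Z)={4,5,6}: U {2,5,6,7}->{2,5} => REVISION
Total revisions = 2

Answer: 2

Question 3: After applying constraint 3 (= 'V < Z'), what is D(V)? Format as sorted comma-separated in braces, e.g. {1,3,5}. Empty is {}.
Answer: {2,3,4,5}

Derivation:
Constraint 1 (X != Z) on D(X)={2,3,4,5,6} D(Z)={2,4,5,6}: no change
Constraint 2 (Z != V) on D(Z)={2,4,5,6} D(V)={2,3,4,5,6,7}: no change
Constraint 3 (V < Z) on D(V)={2,3,4,5,6,7} D(Z)={2,4,5,6}: V {2,3,4,5,6,7}->{2,3,4,5}; Z {2,4,5,6}->{4,5,6}
So after constraint 3: D(V) = {2,3,4,5}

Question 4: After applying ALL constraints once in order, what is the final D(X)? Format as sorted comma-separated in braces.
Answer: {2,3,4,5,6}

Derivation:
Constraint 1 (X != Z) on D(X)={2,3,4,5,6} D(Z)={2,4,5,6}: no change
Constraint 2 (Z != V) on D(Z)={2,4,5,6} D(V)={2,3,4,5,6,7}: no change
Constraint 3 (V < Z) on D(V)={2,3,4,5,6,7} D(Z)={2,4,5,6}: V {2,3,4,5,6,7}->{2,3,4,5}; Z {2,4,5,6}->{4,5,6}
Constraint 4 (U < Z) on D(U)={2,5,6,7} D(Z)={4,5,6}: U {2,5,6,7}->{2,5}
So after all 4 constraints: D(X) = {2,3,4,5,6}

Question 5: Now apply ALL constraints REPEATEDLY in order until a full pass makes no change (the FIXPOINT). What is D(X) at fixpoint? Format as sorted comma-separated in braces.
Answer: {2,3,4,5,6}

Derivation:
pass 0 (initial): D(X)={2,3,4,5,6}
pass 1: U {2,5,6,7}->{2,5}; V {2,3,4,5,6,7}->{2,3,4,5}; Z {2,4,5,6}->{4,5,6}
pass 2: no change
Fixpoint after 2 passes: D(X) = {2,3,4,5,6}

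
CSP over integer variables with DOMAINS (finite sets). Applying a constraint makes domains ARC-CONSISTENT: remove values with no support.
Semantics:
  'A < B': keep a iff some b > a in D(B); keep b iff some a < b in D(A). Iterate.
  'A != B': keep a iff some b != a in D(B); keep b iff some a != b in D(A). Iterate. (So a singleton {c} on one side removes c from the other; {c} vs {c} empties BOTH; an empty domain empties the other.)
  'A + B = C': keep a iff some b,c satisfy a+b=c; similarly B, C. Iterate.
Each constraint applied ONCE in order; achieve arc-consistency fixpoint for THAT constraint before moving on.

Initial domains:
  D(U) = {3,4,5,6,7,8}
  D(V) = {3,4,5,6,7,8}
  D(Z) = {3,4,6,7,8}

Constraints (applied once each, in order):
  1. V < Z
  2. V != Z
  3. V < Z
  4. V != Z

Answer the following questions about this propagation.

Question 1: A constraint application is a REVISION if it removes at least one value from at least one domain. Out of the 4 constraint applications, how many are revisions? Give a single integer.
Constraint 1 (V < Z) on D(V)={3,4,5,6,7,8} D(Z)={3,4,6,7,8}: V {3,4,5,6,7,8}->{3,4,5,6,7}; Z {3,4,6,7,8}->{4,6,7,8} => REVISION
Constraint 2 (V != Z) on D(V)={3,4,5,6,7} D(Z)={4,6,7,8}: no change => not a revision
Constraint 3 (V < Z) on D(V)={3,4,5,6,7} D(Z)={4,6,7,8}: no change => not a revision
Constraint 4 (V != Z) on D(V)={3,4,5,6,7} D(Z)={4,6,7,8}: no change => not a revision
Total revisions = 1

Answer: 1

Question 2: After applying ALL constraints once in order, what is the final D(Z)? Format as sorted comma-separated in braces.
Answer: {4,6,7,8}

Derivation:
Constraint 1 (V < Z) on D(V)={3,4,5,6,7,8} D(Z)={3,4,6,7,8}: V {3,4,5,6,7,8}->{3,4,5,6,7}; Z {3,4,6,7,8}->{4,6,7,8}
Constraint 2 (V != Z) on D(V)={3,4,5,6,7} D(Z)={4,6,7,8}: no change
Constraint 3 (V < Z) on D(V)={3,4,5,6,7} D(Z)={4,6,7,8}: no change
Constraint 4 (V != Z) on D(V)={3,4,5,6,7} D(Z)={4,6,7,8}: no change
So after all 4 constraints: D(Z) = {4,6,7,8}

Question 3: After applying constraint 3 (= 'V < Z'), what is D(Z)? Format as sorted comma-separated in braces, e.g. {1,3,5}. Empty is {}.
Constraint 1 (V < Z) on D(V)={3,4,5,6,7,8} D(Z)={3,4,6,7,8}: V {3,4,5,6,7,8}->{3,4,5,6,7}; Z {3,4,6,7,8}->{4,6,7,8}
Constraint 2 (V != Z) on D(V)={3,4,5,6,7} D(Z)={4,6,7,8}: no change
Constraint 3 (V < Z) on D(V)={3,4,5,6,7} D(Z)={4,6,7,8}: no change
So after constraint 3: D(Z) = {4,6,7,8}

Answer: {4,6,7,8}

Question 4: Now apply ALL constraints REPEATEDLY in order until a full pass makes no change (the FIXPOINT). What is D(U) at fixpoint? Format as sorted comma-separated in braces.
Answer: {3,4,5,6,7,8}

Derivation:
pass 0 (initial): D(U)={3,4,5,6,7,8}
pass 1: V {3,4,5,6,7,8}->{3,4,5,6,7}; Z {3,4,6,7,8}->{4,6,7,8}
pass 2: no change
Fixpoint after 2 passes: D(U) = {3,4,5,6,7,8}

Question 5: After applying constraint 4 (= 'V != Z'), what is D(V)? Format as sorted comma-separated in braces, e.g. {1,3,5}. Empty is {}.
Constraint 1 (V < Z) on D(V)={3,4,5,6,7,8} D(Z)={3,4,6,7,8}: V {3,4,5,6,7,8}->{3,4,5,6,7}; Z {3,4,6,7,8}->{4,6,7,8}
Constraint 2 (V != Z) on D(V)={3,4,5,6,7} D(Z)={4,6,7,8}: no change
Constraint 3 (V < Z) on D(V)={3,4,5,6,7} D(Z)={4,6,7,8}: no change
Constraint 4 (V != Z) on D(V)={3,4,5,6,7} D(Z)={4,6,7,8}: no change
So after constraint 4: D(V) = {3,4,5,6,7}

Answer: {3,4,5,6,7}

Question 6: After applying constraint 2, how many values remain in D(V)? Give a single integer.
Constraint 1 (V < Z) on D(V)={3,4,5,6,7,8} D(Z)={3,4,6,7,8}: V {3,4,5,6,7,8}->{3,4,5,6,7}; Z {3,4,6,7,8}->{4,6,7,8}
Constraint 2 (V != Z) on D(V)={3,4,5,6,7} D(Z)={4,6,7,8}: no change
So after constraint 2: D(V)={3,4,5,6,7}, size = 5

Answer: 5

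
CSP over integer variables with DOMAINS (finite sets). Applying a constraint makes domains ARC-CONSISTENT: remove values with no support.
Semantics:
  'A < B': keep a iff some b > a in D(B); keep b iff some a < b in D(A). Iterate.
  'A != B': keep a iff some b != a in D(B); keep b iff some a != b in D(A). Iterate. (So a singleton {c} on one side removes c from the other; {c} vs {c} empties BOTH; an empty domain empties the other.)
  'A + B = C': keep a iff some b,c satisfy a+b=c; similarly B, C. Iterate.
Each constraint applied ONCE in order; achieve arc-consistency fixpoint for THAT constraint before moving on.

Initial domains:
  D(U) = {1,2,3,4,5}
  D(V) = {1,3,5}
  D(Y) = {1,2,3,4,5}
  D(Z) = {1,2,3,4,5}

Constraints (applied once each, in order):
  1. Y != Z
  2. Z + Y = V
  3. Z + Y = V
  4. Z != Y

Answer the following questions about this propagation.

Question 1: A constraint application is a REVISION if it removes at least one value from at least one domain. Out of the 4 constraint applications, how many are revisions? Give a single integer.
Answer: 1

Derivation:
Constraint 1 (Y != Z) on D(Y)={1,2,3,4,5} D(Z)={1,2,3,4,5}: no change => not a revision
Constraint 2 (Z + Y = V) on D(Z)={1,2,3,4,5} D(Y)={1,2,3,4,5} D(V)={1,3,5}: Z {1,2,3,4,5}->{1,2,3,4}; Y {1,2,3,4,5}->{1,2,3,4}; V {1,3,5}->{3,5} => REVISION
Constraint 3 (Z + Y = V) on D(Z)={1,2,3,4} D(Y)={1,2,3,4} D(V)={3,5}: no change => not a revision
Constraint 4 (Z != Y) on D(Z)={1,2,3,4} D(Y)={1,2,3,4}: no change => not a revision
Total revisions = 1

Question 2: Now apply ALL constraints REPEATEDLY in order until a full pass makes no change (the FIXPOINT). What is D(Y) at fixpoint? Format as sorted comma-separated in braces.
pass 0 (initial): D(Y)={1,2,3,4,5}
pass 1: V {1,3,5}->{3,5}; Y {1,2,3,4,5}->{1,2,3,4}; Z {1,2,3,4,5}->{1,2,3,4}
pass 2: no change
Fixpoint after 2 passes: D(Y) = {1,2,3,4}

Answer: {1,2,3,4}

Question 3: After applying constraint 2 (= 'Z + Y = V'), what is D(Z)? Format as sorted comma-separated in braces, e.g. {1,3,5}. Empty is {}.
Constraint 1 (Y != Z) on D(Y)={1,2,3,4,5} D(Z)={1,2,3,4,5}: no change
Constraint 2 (Z + Y = V) on D(Z)={1,2,3,4,5} D(Y)={1,2,3,4,5} D(V)={1,3,5}: Z {1,2,3,4,5}->{1,2,3,4}; Y {1,2,3,4,5}->{1,2,3,4}; V {1,3,5}->{3,5}
So after constraint 2: D(Z) = {1,2,3,4}

Answer: {1,2,3,4}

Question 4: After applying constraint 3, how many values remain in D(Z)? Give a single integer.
Constraint 1 (Y != Z) on D(Y)={1,2,3,4,5} D(Z)={1,2,3,4,5}: no change
Constraint 2 (Z + Y = V) on D(Z)={1,2,3,4,5} D(Y)={1,2,3,4,5} D(V)={1,3,5}: Z {1,2,3,4,5}->{1,2,3,4}; Y {1,2,3,4,5}->{1,2,3,4}; V {1,3,5}->{3,5}
Constraint 3 (Z + Y = V) on D(Z)={1,2,3,4} D(Y)={1,2,3,4} D(V)={3,5}: no change
So after constraint 3: D(Z)={1,2,3,4}, size = 4

Answer: 4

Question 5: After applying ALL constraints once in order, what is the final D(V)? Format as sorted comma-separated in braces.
Answer: {3,5}

Derivation:
Constraint 1 (Y != Z) on D(Y)={1,2,3,4,5} D(Z)={1,2,3,4,5}: no change
Constraint 2 (Z + Y = V) on D(Z)={1,2,3,4,5} D(Y)={1,2,3,4,5} D(V)={1,3,5}: Z {1,2,3,4,5}->{1,2,3,4}; Y {1,2,3,4,5}->{1,2,3,4}; V {1,3,5}->{3,5}
Constraint 3 (Z + Y = V) on D(Z)={1,2,3,4} D(Y)={1,2,3,4} D(V)={3,5}: no change
Constraint 4 (Z != Y) on D(Z)={1,2,3,4} D(Y)={1,2,3,4}: no change
So after all 4 constraints: D(V) = {3,5}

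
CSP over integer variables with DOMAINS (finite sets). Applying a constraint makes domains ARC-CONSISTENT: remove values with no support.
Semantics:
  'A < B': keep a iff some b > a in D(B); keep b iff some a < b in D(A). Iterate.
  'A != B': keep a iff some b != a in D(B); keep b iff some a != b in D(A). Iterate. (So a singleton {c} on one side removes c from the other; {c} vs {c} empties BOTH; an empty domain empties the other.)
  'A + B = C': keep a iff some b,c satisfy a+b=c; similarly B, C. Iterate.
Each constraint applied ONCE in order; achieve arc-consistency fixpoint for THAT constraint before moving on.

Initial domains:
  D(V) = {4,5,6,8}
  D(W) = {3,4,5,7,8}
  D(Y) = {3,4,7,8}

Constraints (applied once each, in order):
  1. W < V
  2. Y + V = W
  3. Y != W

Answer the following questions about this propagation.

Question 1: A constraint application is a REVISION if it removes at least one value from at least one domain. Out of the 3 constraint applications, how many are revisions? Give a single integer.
Constraint 1 (W < V) on D(W)={3,4,5,7,8} D(V)={4,5,6,8}: W {3,4,5,7,8}->{3,4,5,7} => REVISION
Constraint 2 (Y + V = W) on D(Y)={3,4,7,8} D(V)={4,5,6,8} D(W)={3,4,5,7}: Y {3,4,7,8}->{3}; V {4,5,6,8}->{4}; W {3,4,5,7}->{7} => REVISION
Constraint 3 (Y != W) on D(Y)={3} D(W)={7}: no change => not a revision
Total revisions = 2

Answer: 2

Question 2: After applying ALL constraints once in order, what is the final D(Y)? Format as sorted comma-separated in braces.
Constraint 1 (W < V) on D(W)={3,4,5,7,8} D(V)={4,5,6,8}: W {3,4,5,7,8}->{3,4,5,7}
Constraint 2 (Y + V = W) on D(Y)={3,4,7,8} D(V)={4,5,6,8} D(W)={3,4,5,7}: Y {3,4,7,8}->{3}; V {4,5,6,8}->{4}; W {3,4,5,7}->{7}
Constraint 3 (Y != W) on D(Y)={3} D(W)={7}: no change
So after all 3 constraints: D(Y) = {3}

Answer: {3}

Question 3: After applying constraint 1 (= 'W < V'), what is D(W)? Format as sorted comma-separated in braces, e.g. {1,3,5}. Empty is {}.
Answer: {3,4,5,7}

Derivation:
Constraint 1 (W < V) on D(W)={3,4,5,7,8} D(V)={4,5,6,8}: W {3,4,5,7,8}->{3,4,5,7}
So after constraint 1: D(W) = {3,4,5,7}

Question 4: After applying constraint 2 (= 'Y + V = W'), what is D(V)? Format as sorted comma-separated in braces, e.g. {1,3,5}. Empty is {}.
Answer: {4}

Derivation:
Constraint 1 (W < V) on D(W)={3,4,5,7,8} D(V)={4,5,6,8}: W {3,4,5,7,8}->{3,4,5,7}
Constraint 2 (Y + V = W) on D(Y)={3,4,7,8} D(V)={4,5,6,8} D(W)={3,4,5,7}: Y {3,4,7,8}->{3}; V {4,5,6,8}->{4}; W {3,4,5,7}->{7}
So after constraint 2: D(V) = {4}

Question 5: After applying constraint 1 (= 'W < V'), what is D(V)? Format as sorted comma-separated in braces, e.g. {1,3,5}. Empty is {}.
Answer: {4,5,6,8}

Derivation:
Constraint 1 (W < V) on D(W)={3,4,5,7,8} D(V)={4,5,6,8}: W {3,4,5,7,8}->{3,4,5,7}
So after constraint 1: D(V) = {4,5,6,8}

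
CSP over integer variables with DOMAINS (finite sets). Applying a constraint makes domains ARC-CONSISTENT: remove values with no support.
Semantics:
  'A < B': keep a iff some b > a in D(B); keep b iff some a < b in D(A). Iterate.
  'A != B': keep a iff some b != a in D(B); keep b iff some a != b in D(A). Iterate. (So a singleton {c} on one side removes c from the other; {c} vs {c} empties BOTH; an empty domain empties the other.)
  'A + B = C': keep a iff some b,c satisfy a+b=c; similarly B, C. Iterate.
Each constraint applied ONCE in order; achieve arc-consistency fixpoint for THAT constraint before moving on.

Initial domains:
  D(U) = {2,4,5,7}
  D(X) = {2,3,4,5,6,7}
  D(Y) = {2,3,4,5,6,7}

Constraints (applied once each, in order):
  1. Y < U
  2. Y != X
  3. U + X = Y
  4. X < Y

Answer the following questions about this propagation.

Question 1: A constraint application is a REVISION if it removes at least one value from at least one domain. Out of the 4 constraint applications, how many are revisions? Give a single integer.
Answer: 2

Derivation:
Constraint 1 (Y < U) on D(Y)={2,3,4,5,6,7} D(U)={2,4,5,7}: Y {2,3,4,5,6,7}->{2,3,4,5,6}; U {2,4,5,7}->{4,5,7} => REVISION
Constraint 2 (Y != X) on D(Y)={2,3,4,5,6} D(X)={2,3,4,5,6,7}: no change => not a revision
Constraint 3 (U + X = Y) on D(U)={4,5,7} D(X)={2,3,4,5,6,7} D(Y)={2,3,4,5,6}: U {4,5,7}->{4}; X {2,3,4,5,6,7}->{2}; Y {2,3,4,5,6}->{6} => REVISION
Constraint 4 (X < Y) on D(X)={2} D(Y)={6}: no change => not a revision
Total revisions = 2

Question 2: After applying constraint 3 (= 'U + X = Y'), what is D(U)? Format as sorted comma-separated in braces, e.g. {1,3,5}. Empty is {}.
Constraint 1 (Y < U) on D(Y)={2,3,4,5,6,7} D(U)={2,4,5,7}: Y {2,3,4,5,6,7}->{2,3,4,5,6}; U {2,4,5,7}->{4,5,7}
Constraint 2 (Y != X) on D(Y)={2,3,4,5,6} D(X)={2,3,4,5,6,7}: no change
Constraint 3 (U + X = Y) on D(U)={4,5,7} D(X)={2,3,4,5,6,7} D(Y)={2,3,4,5,6}: U {4,5,7}->{4}; X {2,3,4,5,6,7}->{2}; Y {2,3,4,5,6}->{6}
So after constraint 3: D(U) = {4}

Answer: {4}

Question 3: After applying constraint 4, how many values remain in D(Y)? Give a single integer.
Constraint 1 (Y < U) on D(Y)={2,3,4,5,6,7} D(U)={2,4,5,7}: Y {2,3,4,5,6,7}->{2,3,4,5,6}; U {2,4,5,7}->{4,5,7}
Constraint 2 (Y != X) on D(Y)={2,3,4,5,6} D(X)={2,3,4,5,6,7}: no change
Constraint 3 (U + X = Y) on D(U)={4,5,7} D(X)={2,3,4,5,6,7} D(Y)={2,3,4,5,6}: U {4,5,7}->{4}; X {2,3,4,5,6,7}->{2}; Y {2,3,4,5,6}->{6}
Constraint 4 (X < Y) on D(X)={2} D(Y)={6}: no change
So after constraint 4: D(Y)={6}, size = 1

Answer: 1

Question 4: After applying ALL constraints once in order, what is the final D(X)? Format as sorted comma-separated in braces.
Answer: {2}

Derivation:
Constraint 1 (Y < U) on D(Y)={2,3,4,5,6,7} D(U)={2,4,5,7}: Y {2,3,4,5,6,7}->{2,3,4,5,6}; U {2,4,5,7}->{4,5,7}
Constraint 2 (Y != X) on D(Y)={2,3,4,5,6} D(X)={2,3,4,5,6,7}: no change
Constraint 3 (U + X = Y) on D(U)={4,5,7} D(X)={2,3,4,5,6,7} D(Y)={2,3,4,5,6}: U {4,5,7}->{4}; X {2,3,4,5,6,7}->{2}; Y {2,3,4,5,6}->{6}
Constraint 4 (X < Y) on D(X)={2} D(Y)={6}: no change
So after all 4 constraints: D(X) = {2}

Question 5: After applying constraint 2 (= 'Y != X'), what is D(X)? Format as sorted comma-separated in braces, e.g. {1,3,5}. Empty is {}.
Constraint 1 (Y < U) on D(Y)={2,3,4,5,6,7} D(U)={2,4,5,7}: Y {2,3,4,5,6,7}->{2,3,4,5,6}; U {2,4,5,7}->{4,5,7}
Constraint 2 (Y != X) on D(Y)={2,3,4,5,6} D(X)={2,3,4,5,6,7}: no change
So after constraint 2: D(X) = {2,3,4,5,6,7}

Answer: {2,3,4,5,6,7}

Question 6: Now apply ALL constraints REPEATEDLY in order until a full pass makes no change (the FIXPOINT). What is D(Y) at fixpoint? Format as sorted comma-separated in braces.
Answer: {}

Derivation:
pass 0 (initial): D(Y)={2,3,4,5,6,7}
pass 1: U {2,4,5,7}->{4}; X {2,3,4,5,6,7}->{2}; Y {2,3,4,5,6,7}->{6}
pass 2: U {4}->{}; X {2}->{}; Y {6}->{}
pass 3: no change
Fixpoint after 3 passes: D(Y) = {}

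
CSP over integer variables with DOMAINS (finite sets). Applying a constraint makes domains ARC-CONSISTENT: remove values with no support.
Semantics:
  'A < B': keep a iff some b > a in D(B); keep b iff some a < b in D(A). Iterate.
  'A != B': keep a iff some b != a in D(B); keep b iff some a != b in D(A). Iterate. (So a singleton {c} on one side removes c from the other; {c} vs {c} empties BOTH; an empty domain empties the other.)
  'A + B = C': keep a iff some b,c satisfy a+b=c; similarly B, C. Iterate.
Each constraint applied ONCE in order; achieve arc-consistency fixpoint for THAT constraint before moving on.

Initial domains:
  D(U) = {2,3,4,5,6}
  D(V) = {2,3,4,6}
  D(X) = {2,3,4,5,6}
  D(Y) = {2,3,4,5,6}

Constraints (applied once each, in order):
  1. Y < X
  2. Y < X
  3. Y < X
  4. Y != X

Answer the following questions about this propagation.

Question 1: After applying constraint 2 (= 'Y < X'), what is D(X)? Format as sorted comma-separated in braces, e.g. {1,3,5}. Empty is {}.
Answer: {3,4,5,6}

Derivation:
Constraint 1 (Y < X) on D(Y)={2,3,4,5,6} D(X)={2,3,4,5,6}: Y {2,3,4,5,6}->{2,3,4,5}; X {2,3,4,5,6}->{3,4,5,6}
Constraint 2 (Y < X) on D(Y)={2,3,4,5} D(X)={3,4,5,6}: no change
So after constraint 2: D(X) = {3,4,5,6}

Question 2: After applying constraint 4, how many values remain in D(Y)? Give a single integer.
Constraint 1 (Y < X) on D(Y)={2,3,4,5,6} D(X)={2,3,4,5,6}: Y {2,3,4,5,6}->{2,3,4,5}; X {2,3,4,5,6}->{3,4,5,6}
Constraint 2 (Y < X) on D(Y)={2,3,4,5} D(X)={3,4,5,6}: no change
Constraint 3 (Y < X) on D(Y)={2,3,4,5} D(X)={3,4,5,6}: no change
Constraint 4 (Y != X) on D(Y)={2,3,4,5} D(X)={3,4,5,6}: no change
So after constraint 4: D(Y)={2,3,4,5}, size = 4

Answer: 4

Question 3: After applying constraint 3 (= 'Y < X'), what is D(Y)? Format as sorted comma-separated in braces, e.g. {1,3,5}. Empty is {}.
Constraint 1 (Y < X) on D(Y)={2,3,4,5,6} D(X)={2,3,4,5,6}: Y {2,3,4,5,6}->{2,3,4,5}; X {2,3,4,5,6}->{3,4,5,6}
Constraint 2 (Y < X) on D(Y)={2,3,4,5} D(X)={3,4,5,6}: no change
Constraint 3 (Y < X) on D(Y)={2,3,4,5} D(X)={3,4,5,6}: no change
So after constraint 3: D(Y) = {2,3,4,5}

Answer: {2,3,4,5}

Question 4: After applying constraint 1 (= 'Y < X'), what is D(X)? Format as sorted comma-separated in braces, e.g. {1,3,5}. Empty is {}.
Constraint 1 (Y < X) on D(Y)={2,3,4,5,6} D(X)={2,3,4,5,6}: Y {2,3,4,5,6}->{2,3,4,5}; X {2,3,4,5,6}->{3,4,5,6}
So after constraint 1: D(X) = {3,4,5,6}

Answer: {3,4,5,6}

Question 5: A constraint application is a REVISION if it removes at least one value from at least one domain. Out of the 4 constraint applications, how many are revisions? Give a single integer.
Constraint 1 (Y < X) on D(Y)={2,3,4,5,6} D(X)={2,3,4,5,6}: Y {2,3,4,5,6}->{2,3,4,5}; X {2,3,4,5,6}->{3,4,5,6} => REVISION
Constraint 2 (Y < X) on D(Y)={2,3,4,5} D(X)={3,4,5,6}: no change => not a revision
Constraint 3 (Y < X) on D(Y)={2,3,4,5} D(X)={3,4,5,6}: no change => not a revision
Constraint 4 (Y != X) on D(Y)={2,3,4,5} D(X)={3,4,5,6}: no change => not a revision
Total revisions = 1

Answer: 1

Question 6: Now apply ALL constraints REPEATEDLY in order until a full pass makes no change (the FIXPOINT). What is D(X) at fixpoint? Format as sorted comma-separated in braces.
pass 0 (initial): D(X)={2,3,4,5,6}
pass 1: X {2,3,4,5,6}->{3,4,5,6}; Y {2,3,4,5,6}->{2,3,4,5}
pass 2: no change
Fixpoint after 2 passes: D(X) = {3,4,5,6}

Answer: {3,4,5,6}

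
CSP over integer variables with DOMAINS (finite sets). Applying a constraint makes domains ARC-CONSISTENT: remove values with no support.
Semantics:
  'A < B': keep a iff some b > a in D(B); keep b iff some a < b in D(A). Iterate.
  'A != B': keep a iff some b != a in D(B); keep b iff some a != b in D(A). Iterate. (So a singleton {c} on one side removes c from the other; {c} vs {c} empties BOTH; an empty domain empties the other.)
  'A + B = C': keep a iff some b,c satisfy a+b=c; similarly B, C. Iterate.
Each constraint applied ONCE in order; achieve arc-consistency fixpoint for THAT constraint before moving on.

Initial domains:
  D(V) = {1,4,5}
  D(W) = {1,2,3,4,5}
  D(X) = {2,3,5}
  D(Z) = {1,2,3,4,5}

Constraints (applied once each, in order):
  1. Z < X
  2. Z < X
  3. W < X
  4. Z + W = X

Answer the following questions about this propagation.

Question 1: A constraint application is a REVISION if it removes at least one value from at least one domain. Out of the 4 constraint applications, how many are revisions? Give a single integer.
Constraint 1 (Z < X) on D(Z)={1,2,3,4,5} D(X)={2,3,5}: Z {1,2,3,4,5}->{1,2,3,4} => REVISION
Constraint 2 (Z < X) on D(Z)={1,2,3,4} D(X)={2,3,5}: no change => not a revision
Constraint 3 (W < X) on D(W)={1,2,3,4,5} D(X)={2,3,5}: W {1,2,3,4,5}->{1,2,3,4} => REVISION
Constraint 4 (Z + W = X) on D(Z)={1,2,3,4} D(W)={1,2,3,4} D(X)={2,3,5}: no change => not a revision
Total revisions = 2

Answer: 2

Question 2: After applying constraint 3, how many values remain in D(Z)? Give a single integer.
Constraint 1 (Z < X) on D(Z)={1,2,3,4,5} D(X)={2,3,5}: Z {1,2,3,4,5}->{1,2,3,4}
Constraint 2 (Z < X) on D(Z)={1,2,3,4} D(X)={2,3,5}: no change
Constraint 3 (W < X) on D(W)={1,2,3,4,5} D(X)={2,3,5}: W {1,2,3,4,5}->{1,2,3,4}
So after constraint 3: D(Z)={1,2,3,4}, size = 4

Answer: 4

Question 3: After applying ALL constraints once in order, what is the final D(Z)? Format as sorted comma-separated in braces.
Constraint 1 (Z < X) on D(Z)={1,2,3,4,5} D(X)={2,3,5}: Z {1,2,3,4,5}->{1,2,3,4}
Constraint 2 (Z < X) on D(Z)={1,2,3,4} D(X)={2,3,5}: no change
Constraint 3 (W < X) on D(W)={1,2,3,4,5} D(X)={2,3,5}: W {1,2,3,4,5}->{1,2,3,4}
Constraint 4 (Z + W = X) on D(Z)={1,2,3,4} D(W)={1,2,3,4} D(X)={2,3,5}: no change
So after all 4 constraints: D(Z) = {1,2,3,4}

Answer: {1,2,3,4}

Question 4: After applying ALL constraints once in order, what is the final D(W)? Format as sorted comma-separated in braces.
Answer: {1,2,3,4}

Derivation:
Constraint 1 (Z < X) on D(Z)={1,2,3,4,5} D(X)={2,3,5}: Z {1,2,3,4,5}->{1,2,3,4}
Constraint 2 (Z < X) on D(Z)={1,2,3,4} D(X)={2,3,5}: no change
Constraint 3 (W < X) on D(W)={1,2,3,4,5} D(X)={2,3,5}: W {1,2,3,4,5}->{1,2,3,4}
Constraint 4 (Z + W = X) on D(Z)={1,2,3,4} D(W)={1,2,3,4} D(X)={2,3,5}: no change
So after all 4 constraints: D(W) = {1,2,3,4}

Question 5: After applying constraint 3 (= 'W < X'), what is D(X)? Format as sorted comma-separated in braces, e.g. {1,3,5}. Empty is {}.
Answer: {2,3,5}

Derivation:
Constraint 1 (Z < X) on D(Z)={1,2,3,4,5} D(X)={2,3,5}: Z {1,2,3,4,5}->{1,2,3,4}
Constraint 2 (Z < X) on D(Z)={1,2,3,4} D(X)={2,3,5}: no change
Constraint 3 (W < X) on D(W)={1,2,3,4,5} D(X)={2,3,5}: W {1,2,3,4,5}->{1,2,3,4}
So after constraint 3: D(X) = {2,3,5}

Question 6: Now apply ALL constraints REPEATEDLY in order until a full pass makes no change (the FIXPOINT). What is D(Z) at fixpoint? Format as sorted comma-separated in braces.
pass 0 (initial): D(Z)={1,2,3,4,5}
pass 1: W {1,2,3,4,5}->{1,2,3,4}; Z {1,2,3,4,5}->{1,2,3,4}
pass 2: no change
Fixpoint after 2 passes: D(Z) = {1,2,3,4}

Answer: {1,2,3,4}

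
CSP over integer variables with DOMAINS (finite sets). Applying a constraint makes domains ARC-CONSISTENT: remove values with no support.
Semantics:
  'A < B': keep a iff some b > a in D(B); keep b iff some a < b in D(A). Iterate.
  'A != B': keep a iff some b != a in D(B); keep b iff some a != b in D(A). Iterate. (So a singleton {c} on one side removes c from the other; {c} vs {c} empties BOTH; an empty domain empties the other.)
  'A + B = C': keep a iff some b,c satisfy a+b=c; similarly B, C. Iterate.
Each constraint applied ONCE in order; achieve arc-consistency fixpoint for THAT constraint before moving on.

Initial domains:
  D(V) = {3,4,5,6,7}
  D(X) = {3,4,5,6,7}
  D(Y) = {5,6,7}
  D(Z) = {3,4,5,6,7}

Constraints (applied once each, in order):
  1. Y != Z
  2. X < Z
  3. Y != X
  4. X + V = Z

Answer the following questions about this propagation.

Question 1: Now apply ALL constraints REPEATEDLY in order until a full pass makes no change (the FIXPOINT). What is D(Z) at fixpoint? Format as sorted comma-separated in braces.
pass 0 (initial): D(Z)={3,4,5,6,7}
pass 1: V {3,4,5,6,7}->{3,4}; X {3,4,5,6,7}->{3,4}; Z {3,4,5,6,7}->{6,7}
pass 2: no change
Fixpoint after 2 passes: D(Z) = {6,7}

Answer: {6,7}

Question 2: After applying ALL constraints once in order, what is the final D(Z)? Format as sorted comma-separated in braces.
Answer: {6,7}

Derivation:
Constraint 1 (Y != Z) on D(Y)={5,6,7} D(Z)={3,4,5,6,7}: no change
Constraint 2 (X < Z) on D(X)={3,4,5,6,7} D(Z)={3,4,5,6,7}: X {3,4,5,6,7}->{3,4,5,6}; Z {3,4,5,6,7}->{4,5,6,7}
Constraint 3 (Y != X) on D(Y)={5,6,7} D(X)={3,4,5,6}: no change
Constraint 4 (X + V = Z) on D(X)={3,4,5,6} D(V)={3,4,5,6,7} D(Z)={4,5,6,7}: X {3,4,5,6}->{3,4}; V {3,4,5,6,7}->{3,4}; Z {4,5,6,7}->{6,7}
So after all 4 constraints: D(Z) = {6,7}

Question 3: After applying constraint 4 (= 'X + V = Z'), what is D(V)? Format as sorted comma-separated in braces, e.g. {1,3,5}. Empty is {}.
Constraint 1 (Y != Z) on D(Y)={5,6,7} D(Z)={3,4,5,6,7}: no change
Constraint 2 (X < Z) on D(X)={3,4,5,6,7} D(Z)={3,4,5,6,7}: X {3,4,5,6,7}->{3,4,5,6}; Z {3,4,5,6,7}->{4,5,6,7}
Constraint 3 (Y != X) on D(Y)={5,6,7} D(X)={3,4,5,6}: no change
Constraint 4 (X + V = Z) on D(X)={3,4,5,6} D(V)={3,4,5,6,7} D(Z)={4,5,6,7}: X {3,4,5,6}->{3,4}; V {3,4,5,6,7}->{3,4}; Z {4,5,6,7}->{6,7}
So after constraint 4: D(V) = {3,4}

Answer: {3,4}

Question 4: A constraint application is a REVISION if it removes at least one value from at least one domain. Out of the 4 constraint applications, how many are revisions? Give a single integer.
Answer: 2

Derivation:
Constraint 1 (Y != Z) on D(Y)={5,6,7} D(Z)={3,4,5,6,7}: no change => not a revision
Constraint 2 (X < Z) on D(X)={3,4,5,6,7} D(Z)={3,4,5,6,7}: X {3,4,5,6,7}->{3,4,5,6}; Z {3,4,5,6,7}->{4,5,6,7} => REVISION
Constraint 3 (Y != X) on D(Y)={5,6,7} D(X)={3,4,5,6}: no change => not a revision
Constraint 4 (X + V = Z) on D(X)={3,4,5,6} D(V)={3,4,5,6,7} D(Z)={4,5,6,7}: X {3,4,5,6}->{3,4}; V {3,4,5,6,7}->{3,4}; Z {4,5,6,7}->{6,7} => REVISION
Total revisions = 2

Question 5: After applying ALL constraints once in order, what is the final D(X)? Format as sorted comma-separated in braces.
Constraint 1 (Y != Z) on D(Y)={5,6,7} D(Z)={3,4,5,6,7}: no change
Constraint 2 (X < Z) on D(X)={3,4,5,6,7} D(Z)={3,4,5,6,7}: X {3,4,5,6,7}->{3,4,5,6}; Z {3,4,5,6,7}->{4,5,6,7}
Constraint 3 (Y != X) on D(Y)={5,6,7} D(X)={3,4,5,6}: no change
Constraint 4 (X + V = Z) on D(X)={3,4,5,6} D(V)={3,4,5,6,7} D(Z)={4,5,6,7}: X {3,4,5,6}->{3,4}; V {3,4,5,6,7}->{3,4}; Z {4,5,6,7}->{6,7}
So after all 4 constraints: D(X) = {3,4}

Answer: {3,4}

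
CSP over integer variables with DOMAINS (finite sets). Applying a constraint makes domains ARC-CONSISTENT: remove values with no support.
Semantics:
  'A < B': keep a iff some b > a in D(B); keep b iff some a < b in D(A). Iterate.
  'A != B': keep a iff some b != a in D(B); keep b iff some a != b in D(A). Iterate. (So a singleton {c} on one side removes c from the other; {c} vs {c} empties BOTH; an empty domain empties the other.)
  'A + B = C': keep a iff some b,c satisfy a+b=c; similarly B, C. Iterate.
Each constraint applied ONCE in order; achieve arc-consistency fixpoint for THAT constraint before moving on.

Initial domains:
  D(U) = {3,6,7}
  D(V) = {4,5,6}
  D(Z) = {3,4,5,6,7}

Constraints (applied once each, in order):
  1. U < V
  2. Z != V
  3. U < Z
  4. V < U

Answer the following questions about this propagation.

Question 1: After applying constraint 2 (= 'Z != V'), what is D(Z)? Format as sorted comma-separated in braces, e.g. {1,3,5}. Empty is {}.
Answer: {3,4,5,6,7}

Derivation:
Constraint 1 (U < V) on D(U)={3,6,7} D(V)={4,5,6}: U {3,6,7}->{3}
Constraint 2 (Z != V) on D(Z)={3,4,5,6,7} D(V)={4,5,6}: no change
So after constraint 2: D(Z) = {3,4,5,6,7}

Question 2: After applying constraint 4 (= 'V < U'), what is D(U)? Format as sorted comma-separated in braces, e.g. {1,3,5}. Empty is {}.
Constraint 1 (U < V) on D(U)={3,6,7} D(V)={4,5,6}: U {3,6,7}->{3}
Constraint 2 (Z != V) on D(Z)={3,4,5,6,7} D(V)={4,5,6}: no change
Constraint 3 (U < Z) on D(U)={3} D(Z)={3,4,5,6,7}: Z {3,4,5,6,7}->{4,5,6,7}
Constraint 4 (V < U) on D(V)={4,5,6} D(U)={3}: V {4,5,6}->{}; U {3}->{}
So after constraint 4: D(U) = {}

Answer: {}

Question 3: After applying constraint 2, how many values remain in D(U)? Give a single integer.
Answer: 1

Derivation:
Constraint 1 (U < V) on D(U)={3,6,7} D(V)={4,5,6}: U {3,6,7}->{3}
Constraint 2 (Z != V) on D(Z)={3,4,5,6,7} D(V)={4,5,6}: no change
So after constraint 2: D(U)={3}, size = 1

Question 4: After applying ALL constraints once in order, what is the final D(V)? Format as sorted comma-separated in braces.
Constraint 1 (U < V) on D(U)={3,6,7} D(V)={4,5,6}: U {3,6,7}->{3}
Constraint 2 (Z != V) on D(Z)={3,4,5,6,7} D(V)={4,5,6}: no change
Constraint 3 (U < Z) on D(U)={3} D(Z)={3,4,5,6,7}: Z {3,4,5,6,7}->{4,5,6,7}
Constraint 4 (V < U) on D(V)={4,5,6} D(U)={3}: V {4,5,6}->{}; U {3}->{}
So after all 4 constraints: D(V) = {}

Answer: {}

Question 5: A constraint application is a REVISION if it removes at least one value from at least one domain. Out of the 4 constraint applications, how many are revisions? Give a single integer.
Answer: 3

Derivation:
Constraint 1 (U < V) on D(U)={3,6,7} D(V)={4,5,6}: U {3,6,7}->{3} => REVISION
Constraint 2 (Z != V) on D(Z)={3,4,5,6,7} D(V)={4,5,6}: no change => not a revision
Constraint 3 (U < Z) on D(U)={3} D(Z)={3,4,5,6,7}: Z {3,4,5,6,7}->{4,5,6,7} => REVISION
Constraint 4 (V < U) on D(V)={4,5,6} D(U)={3}: V {4,5,6}->{}; U {3}->{} => REVISION
Total revisions = 3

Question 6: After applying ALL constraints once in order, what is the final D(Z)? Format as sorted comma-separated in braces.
Constraint 1 (U < V) on D(U)={3,6,7} D(V)={4,5,6}: U {3,6,7}->{3}
Constraint 2 (Z != V) on D(Z)={3,4,5,6,7} D(V)={4,5,6}: no change
Constraint 3 (U < Z) on D(U)={3} D(Z)={3,4,5,6,7}: Z {3,4,5,6,7}->{4,5,6,7}
Constraint 4 (V < U) on D(V)={4,5,6} D(U)={3}: V {4,5,6}->{}; U {3}->{}
So after all 4 constraints: D(Z) = {4,5,6,7}

Answer: {4,5,6,7}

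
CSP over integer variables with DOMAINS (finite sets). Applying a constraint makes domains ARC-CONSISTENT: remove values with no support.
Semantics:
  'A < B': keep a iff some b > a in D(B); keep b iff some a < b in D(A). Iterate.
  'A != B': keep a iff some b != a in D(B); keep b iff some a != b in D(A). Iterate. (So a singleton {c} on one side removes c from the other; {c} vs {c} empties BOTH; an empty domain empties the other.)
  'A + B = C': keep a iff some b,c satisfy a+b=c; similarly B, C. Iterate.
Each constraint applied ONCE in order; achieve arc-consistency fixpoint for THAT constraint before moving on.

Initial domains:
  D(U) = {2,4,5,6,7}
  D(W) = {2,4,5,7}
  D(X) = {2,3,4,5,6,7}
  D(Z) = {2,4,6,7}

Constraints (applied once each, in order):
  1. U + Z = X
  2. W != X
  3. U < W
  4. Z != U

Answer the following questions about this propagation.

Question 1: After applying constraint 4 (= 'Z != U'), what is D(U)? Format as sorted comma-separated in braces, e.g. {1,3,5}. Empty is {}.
Answer: {2,4,5}

Derivation:
Constraint 1 (U + Z = X) on D(U)={2,4,5,6,7} D(Z)={2,4,6,7} D(X)={2,3,4,5,6,7}: U {2,4,5,6,7}->{2,4,5}; Z {2,4,6,7}->{2,4}; X {2,3,4,5,6,7}->{4,6,7}
Constraint 2 (W != X) on D(W)={2,4,5,7} D(X)={4,6,7}: no change
Constraint 3 (U < W) on D(U)={2,4,5} D(W)={2,4,5,7}: W {2,4,5,7}->{4,5,7}
Constraint 4 (Z != U) on D(Z)={2,4} D(U)={2,4,5}: no change
So after constraint 4: D(U) = {2,4,5}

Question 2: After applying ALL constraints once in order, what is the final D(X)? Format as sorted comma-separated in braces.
Constraint 1 (U + Z = X) on D(U)={2,4,5,6,7} D(Z)={2,4,6,7} D(X)={2,3,4,5,6,7}: U {2,4,5,6,7}->{2,4,5}; Z {2,4,6,7}->{2,4}; X {2,3,4,5,6,7}->{4,6,7}
Constraint 2 (W != X) on D(W)={2,4,5,7} D(X)={4,6,7}: no change
Constraint 3 (U < W) on D(U)={2,4,5} D(W)={2,4,5,7}: W {2,4,5,7}->{4,5,7}
Constraint 4 (Z != U) on D(Z)={2,4} D(U)={2,4,5}: no change
So after all 4 constraints: D(X) = {4,6,7}

Answer: {4,6,7}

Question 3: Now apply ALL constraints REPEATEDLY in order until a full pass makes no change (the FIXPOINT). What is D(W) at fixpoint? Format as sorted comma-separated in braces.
pass 0 (initial): D(W)={2,4,5,7}
pass 1: U {2,4,5,6,7}->{2,4,5}; W {2,4,5,7}->{4,5,7}; X {2,3,4,5,6,7}->{4,6,7}; Z {2,4,6,7}->{2,4}
pass 2: no change
Fixpoint after 2 passes: D(W) = {4,5,7}

Answer: {4,5,7}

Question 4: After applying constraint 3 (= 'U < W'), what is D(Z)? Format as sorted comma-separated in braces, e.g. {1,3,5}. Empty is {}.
Constraint 1 (U + Z = X) on D(U)={2,4,5,6,7} D(Z)={2,4,6,7} D(X)={2,3,4,5,6,7}: U {2,4,5,6,7}->{2,4,5}; Z {2,4,6,7}->{2,4}; X {2,3,4,5,6,7}->{4,6,7}
Constraint 2 (W != X) on D(W)={2,4,5,7} D(X)={4,6,7}: no change
Constraint 3 (U < W) on D(U)={2,4,5} D(W)={2,4,5,7}: W {2,4,5,7}->{4,5,7}
So after constraint 3: D(Z) = {2,4}

Answer: {2,4}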